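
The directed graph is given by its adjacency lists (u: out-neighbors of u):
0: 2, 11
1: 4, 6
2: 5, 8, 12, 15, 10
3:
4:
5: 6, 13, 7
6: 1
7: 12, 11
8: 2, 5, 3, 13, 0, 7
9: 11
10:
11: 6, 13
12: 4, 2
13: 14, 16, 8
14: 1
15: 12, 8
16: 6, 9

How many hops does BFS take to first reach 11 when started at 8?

Level 0: 8
Level 1: 0, 2, 3, 5, 7, 13
Level 2: 6, 10, 11, 12, 14, 15, 16
Level 3: 1, 4, 9
11 first appears at level 2.

2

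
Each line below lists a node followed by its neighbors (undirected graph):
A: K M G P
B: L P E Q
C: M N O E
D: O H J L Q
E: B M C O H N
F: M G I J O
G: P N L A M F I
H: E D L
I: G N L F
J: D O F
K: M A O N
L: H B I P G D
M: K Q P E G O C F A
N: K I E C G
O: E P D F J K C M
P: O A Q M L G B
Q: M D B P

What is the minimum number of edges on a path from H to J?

Level 0: H
Level 1: D, E, L
Level 2: B, C, G, I, J, M, N, O, P, Q
Level 3: A, F, K
J first appears at level 2.

2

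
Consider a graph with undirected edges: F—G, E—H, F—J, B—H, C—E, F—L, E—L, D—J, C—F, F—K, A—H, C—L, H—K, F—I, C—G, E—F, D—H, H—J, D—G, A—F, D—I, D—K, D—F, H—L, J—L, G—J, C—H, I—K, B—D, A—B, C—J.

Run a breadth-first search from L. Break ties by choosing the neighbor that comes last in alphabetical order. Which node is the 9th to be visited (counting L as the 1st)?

Visit L; enqueue J, H, F, E, C → queue [J, H, F, E, C]
Visit J; enqueue G, D → queue [H, F, E, C, G, D]
Visit H; enqueue K, B, A → queue [F, E, C, G, D, K, B, A]
Visit F; enqueue I → queue [E, C, G, D, K, B, A, I]
Visit E → queue [C, G, D, K, B, A, I]
Visit C → queue [G, D, K, B, A, I]
Visit G → queue [D, K, B, A, I]
Visit D → queue [K, B, A, I]
Visit K → queue [B, A, I]
Visit B → queue [A, I]
Visit A → queue [I]
Visit I → queue []

Visit order: L, J, H, F, E, C, G, D, K, B, A, I

K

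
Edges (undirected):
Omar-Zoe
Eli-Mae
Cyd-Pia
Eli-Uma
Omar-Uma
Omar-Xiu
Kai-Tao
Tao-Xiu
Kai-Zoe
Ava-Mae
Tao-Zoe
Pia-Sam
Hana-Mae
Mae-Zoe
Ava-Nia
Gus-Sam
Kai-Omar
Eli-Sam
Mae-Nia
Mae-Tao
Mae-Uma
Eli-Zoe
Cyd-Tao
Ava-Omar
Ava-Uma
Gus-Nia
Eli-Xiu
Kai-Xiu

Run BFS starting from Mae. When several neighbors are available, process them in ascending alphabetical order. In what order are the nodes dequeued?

Mae -> Ava -> Eli -> Hana -> Nia -> Tao -> Uma -> Zoe -> Omar -> Sam -> Xiu -> Gus -> Cyd -> Kai -> Pia

Visit Mae; enqueue Ava, Eli, Hana, Nia, Tao, Uma, Zoe → queue [Ava, Eli, Hana, Nia, Tao, Uma, Zoe]
Visit Ava; enqueue Omar → queue [Eli, Hana, Nia, Tao, Uma, Zoe, Omar]
Visit Eli; enqueue Sam, Xiu → queue [Hana, Nia, Tao, Uma, Zoe, Omar, Sam, Xiu]
Visit Hana → queue [Nia, Tao, Uma, Zoe, Omar, Sam, Xiu]
Visit Nia; enqueue Gus → queue [Tao, Uma, Zoe, Omar, Sam, Xiu, Gus]
Visit Tao; enqueue Cyd, Kai → queue [Uma, Zoe, Omar, Sam, Xiu, Gus, Cyd, Kai]
Visit Uma → queue [Zoe, Omar, Sam, Xiu, Gus, Cyd, Kai]
Visit Zoe → queue [Omar, Sam, Xiu, Gus, Cyd, Kai]
Visit Omar → queue [Sam, Xiu, Gus, Cyd, Kai]
Visit Sam; enqueue Pia → queue [Xiu, Gus, Cyd, Kai, Pia]
Visit Xiu → queue [Gus, Cyd, Kai, Pia]
Visit Gus → queue [Cyd, Kai, Pia]
Visit Cyd → queue [Kai, Pia]
Visit Kai → queue [Pia]
Visit Pia → queue []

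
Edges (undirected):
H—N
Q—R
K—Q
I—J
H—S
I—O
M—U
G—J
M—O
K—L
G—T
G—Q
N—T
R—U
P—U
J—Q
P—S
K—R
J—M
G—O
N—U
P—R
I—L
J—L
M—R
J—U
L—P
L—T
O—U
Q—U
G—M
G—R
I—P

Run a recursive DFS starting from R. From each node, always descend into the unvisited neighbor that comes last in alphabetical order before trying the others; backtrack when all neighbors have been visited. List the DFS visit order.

Visit R
R → U
U → Q
Q → K
K → L
L → T
T → N
N → H
H → S
S → P
P → I
I → O
O → M
M → J
J → G

R -> U -> Q -> K -> L -> T -> N -> H -> S -> P -> I -> O -> M -> J -> G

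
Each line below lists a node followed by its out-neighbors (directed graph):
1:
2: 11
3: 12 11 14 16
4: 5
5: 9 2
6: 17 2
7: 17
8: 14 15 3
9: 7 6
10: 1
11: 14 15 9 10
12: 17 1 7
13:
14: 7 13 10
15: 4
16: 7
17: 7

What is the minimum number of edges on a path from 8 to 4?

2

Level 0: 8
Level 1: 3, 14, 15
Level 2: 4, 7, 10, 11, 12, 13, 16
Level 3: 1, 5, 9, 17
Level 4: 2, 6
4 first appears at level 2.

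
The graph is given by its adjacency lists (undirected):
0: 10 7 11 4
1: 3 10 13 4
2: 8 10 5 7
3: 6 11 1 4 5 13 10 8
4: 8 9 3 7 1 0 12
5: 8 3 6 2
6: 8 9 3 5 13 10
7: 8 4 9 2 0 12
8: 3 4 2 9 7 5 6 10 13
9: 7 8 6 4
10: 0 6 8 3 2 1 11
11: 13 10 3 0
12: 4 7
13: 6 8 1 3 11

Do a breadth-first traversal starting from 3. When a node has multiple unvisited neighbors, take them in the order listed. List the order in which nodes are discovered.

3, 6, 11, 1, 4, 5, 13, 10, 8, 9, 0, 7, 12, 2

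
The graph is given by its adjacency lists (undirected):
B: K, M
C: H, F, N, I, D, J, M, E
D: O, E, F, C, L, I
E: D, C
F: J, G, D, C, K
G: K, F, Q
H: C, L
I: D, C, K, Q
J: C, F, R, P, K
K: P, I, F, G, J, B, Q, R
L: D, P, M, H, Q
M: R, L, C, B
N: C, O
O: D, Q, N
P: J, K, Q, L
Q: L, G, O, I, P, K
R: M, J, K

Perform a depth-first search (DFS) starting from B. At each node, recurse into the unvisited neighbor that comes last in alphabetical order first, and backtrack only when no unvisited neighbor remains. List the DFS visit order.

B, M, R, K, Q, P, L, H, C, N, O, D, I, F, J, G, E

Visit B
B → M
M → R
R → K
K → Q
Q → P
P → L
L → H
H → C
C → N
N → O
O → D
D → I
D → F
F → J
F → G
D → E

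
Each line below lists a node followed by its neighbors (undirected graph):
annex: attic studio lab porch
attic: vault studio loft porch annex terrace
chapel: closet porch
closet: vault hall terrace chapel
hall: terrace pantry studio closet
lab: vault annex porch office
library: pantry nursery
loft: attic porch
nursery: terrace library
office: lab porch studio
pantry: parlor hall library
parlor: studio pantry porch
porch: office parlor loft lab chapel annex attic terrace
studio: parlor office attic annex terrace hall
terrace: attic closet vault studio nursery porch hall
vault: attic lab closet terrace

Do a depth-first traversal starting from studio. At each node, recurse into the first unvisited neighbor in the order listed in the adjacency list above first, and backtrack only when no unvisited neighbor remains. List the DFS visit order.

Visit studio
studio → parlor
parlor → pantry
pantry → hall
hall → terrace
terrace → attic
attic → vault
vault → lab
lab → annex
annex → porch
porch → office
porch → loft
porch → chapel
chapel → closet
terrace → nursery
nursery → library

studio parlor pantry hall terrace attic vault lab annex porch office loft chapel closet nursery library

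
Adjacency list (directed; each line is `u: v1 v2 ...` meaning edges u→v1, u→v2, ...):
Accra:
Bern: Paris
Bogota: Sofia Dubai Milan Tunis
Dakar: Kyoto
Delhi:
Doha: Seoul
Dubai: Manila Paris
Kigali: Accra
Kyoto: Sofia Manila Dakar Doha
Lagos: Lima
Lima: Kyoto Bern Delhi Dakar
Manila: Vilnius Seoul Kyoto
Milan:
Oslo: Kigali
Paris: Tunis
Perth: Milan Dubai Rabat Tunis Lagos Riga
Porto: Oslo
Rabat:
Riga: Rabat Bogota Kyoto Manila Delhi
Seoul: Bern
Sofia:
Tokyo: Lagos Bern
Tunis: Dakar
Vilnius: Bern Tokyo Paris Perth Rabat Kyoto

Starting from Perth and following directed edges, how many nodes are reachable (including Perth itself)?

20

BFS from Perth visits: Perth, Tunis, Riga, Rabat, Milan, Lagos, Dubai, Dakar, Manila, Kyoto, Delhi, Bogota, Lima, Paris, Vilnius, Seoul, Sofia, Doha, Bern, Tokyo
Reachable nodes: 20 of 24 total.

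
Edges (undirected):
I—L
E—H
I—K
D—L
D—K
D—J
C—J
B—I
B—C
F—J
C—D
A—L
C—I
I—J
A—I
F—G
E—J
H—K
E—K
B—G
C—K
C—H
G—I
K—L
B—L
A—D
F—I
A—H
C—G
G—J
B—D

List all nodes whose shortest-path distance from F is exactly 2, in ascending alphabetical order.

Level 0: F
Level 1: G, I, J
Level 2: A, B, C, D, E, K, L
Level 3: H

A, B, C, D, E, K, L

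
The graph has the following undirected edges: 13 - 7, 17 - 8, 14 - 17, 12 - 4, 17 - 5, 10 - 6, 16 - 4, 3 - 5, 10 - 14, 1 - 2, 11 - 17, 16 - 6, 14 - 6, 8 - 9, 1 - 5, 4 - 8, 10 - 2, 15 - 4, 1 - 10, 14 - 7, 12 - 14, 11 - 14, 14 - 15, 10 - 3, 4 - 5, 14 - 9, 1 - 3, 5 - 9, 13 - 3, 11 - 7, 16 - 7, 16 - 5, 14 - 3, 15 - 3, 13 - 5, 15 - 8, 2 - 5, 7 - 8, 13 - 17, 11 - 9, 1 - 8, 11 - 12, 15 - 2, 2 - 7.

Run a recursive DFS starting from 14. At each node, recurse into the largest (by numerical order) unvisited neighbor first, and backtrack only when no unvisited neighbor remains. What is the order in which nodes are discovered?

14, 17, 13, 7, 16, 6, 10, 3, 15, 8, 9, 11, 12, 4, 5, 2, 1

Visit 14
14 → 17
17 → 13
13 → 7
7 → 16
16 → 6
6 → 10
10 → 3
3 → 15
15 → 8
8 → 9
9 → 11
11 → 12
12 → 4
4 → 5
5 → 2
2 → 1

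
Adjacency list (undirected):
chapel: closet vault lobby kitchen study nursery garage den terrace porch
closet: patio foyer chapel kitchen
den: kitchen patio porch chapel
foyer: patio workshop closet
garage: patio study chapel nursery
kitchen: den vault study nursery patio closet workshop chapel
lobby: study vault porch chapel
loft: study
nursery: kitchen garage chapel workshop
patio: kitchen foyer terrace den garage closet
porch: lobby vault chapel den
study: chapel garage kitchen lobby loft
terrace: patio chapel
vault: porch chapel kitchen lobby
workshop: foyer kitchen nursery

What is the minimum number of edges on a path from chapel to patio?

2

Level 0: chapel
Level 1: closet, den, garage, kitchen, lobby, nursery, porch, study, terrace, vault
Level 2: foyer, loft, patio, workshop
patio first appears at level 2.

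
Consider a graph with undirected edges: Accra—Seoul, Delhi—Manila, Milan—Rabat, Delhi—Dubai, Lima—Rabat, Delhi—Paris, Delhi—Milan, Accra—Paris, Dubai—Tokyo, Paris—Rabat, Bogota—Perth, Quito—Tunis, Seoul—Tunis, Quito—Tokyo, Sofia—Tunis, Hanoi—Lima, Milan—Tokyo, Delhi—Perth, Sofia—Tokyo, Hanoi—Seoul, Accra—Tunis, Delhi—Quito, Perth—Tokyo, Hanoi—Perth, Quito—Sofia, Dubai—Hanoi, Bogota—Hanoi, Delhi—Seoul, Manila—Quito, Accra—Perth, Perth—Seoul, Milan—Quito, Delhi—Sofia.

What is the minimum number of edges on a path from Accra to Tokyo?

2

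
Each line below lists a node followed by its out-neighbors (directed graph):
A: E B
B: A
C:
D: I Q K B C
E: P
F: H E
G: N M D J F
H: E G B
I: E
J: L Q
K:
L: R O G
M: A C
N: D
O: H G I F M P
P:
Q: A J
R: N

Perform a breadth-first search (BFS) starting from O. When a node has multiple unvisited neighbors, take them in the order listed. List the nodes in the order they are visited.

Visit O; enqueue H, G, I, F, M, P → queue [H, G, I, F, M, P]
Visit H; enqueue E, B → queue [G, I, F, M, P, E, B]
Visit G; enqueue N, D, J → queue [I, F, M, P, E, B, N, D, J]
Visit I → queue [F, M, P, E, B, N, D, J]
Visit F → queue [M, P, E, B, N, D, J]
Visit M; enqueue A, C → queue [P, E, B, N, D, J, A, C]
Visit P → queue [E, B, N, D, J, A, C]
Visit E → queue [B, N, D, J, A, C]
Visit B → queue [N, D, J, A, C]
Visit N → queue [D, J, A, C]
Visit D; enqueue Q, K → queue [J, A, C, Q, K]
Visit J; enqueue L → queue [A, C, Q, K, L]
Visit A → queue [C, Q, K, L]
Visit C → queue [Q, K, L]
Visit Q → queue [K, L]
Visit K → queue [L]
Visit L; enqueue R → queue [R]
Visit R → queue []

O -> H -> G -> I -> F -> M -> P -> E -> B -> N -> D -> J -> A -> C -> Q -> K -> L -> R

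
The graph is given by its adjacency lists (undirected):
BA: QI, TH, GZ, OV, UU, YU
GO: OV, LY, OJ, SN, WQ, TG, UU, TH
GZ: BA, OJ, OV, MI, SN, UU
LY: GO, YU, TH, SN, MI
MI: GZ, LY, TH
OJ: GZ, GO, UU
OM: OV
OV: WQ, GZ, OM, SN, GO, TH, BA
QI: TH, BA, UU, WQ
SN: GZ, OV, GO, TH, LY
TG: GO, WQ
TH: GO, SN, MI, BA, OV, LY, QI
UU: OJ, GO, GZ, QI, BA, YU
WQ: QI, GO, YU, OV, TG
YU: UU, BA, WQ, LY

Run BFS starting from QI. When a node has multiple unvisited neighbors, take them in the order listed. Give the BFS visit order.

QI -> TH -> BA -> UU -> WQ -> GO -> SN -> MI -> OV -> LY -> GZ -> YU -> OJ -> TG -> OM

Visit QI; enqueue TH, BA, UU, WQ → queue [TH, BA, UU, WQ]
Visit TH; enqueue GO, SN, MI, OV, LY → queue [BA, UU, WQ, GO, SN, MI, OV, LY]
Visit BA; enqueue GZ, YU → queue [UU, WQ, GO, SN, MI, OV, LY, GZ, YU]
Visit UU; enqueue OJ → queue [WQ, GO, SN, MI, OV, LY, GZ, YU, OJ]
Visit WQ; enqueue TG → queue [GO, SN, MI, OV, LY, GZ, YU, OJ, TG]
Visit GO → queue [SN, MI, OV, LY, GZ, YU, OJ, TG]
Visit SN → queue [MI, OV, LY, GZ, YU, OJ, TG]
Visit MI → queue [OV, LY, GZ, YU, OJ, TG]
Visit OV; enqueue OM → queue [LY, GZ, YU, OJ, TG, OM]
Visit LY → queue [GZ, YU, OJ, TG, OM]
Visit GZ → queue [YU, OJ, TG, OM]
Visit YU → queue [OJ, TG, OM]
Visit OJ → queue [TG, OM]
Visit TG → queue [OM]
Visit OM → queue []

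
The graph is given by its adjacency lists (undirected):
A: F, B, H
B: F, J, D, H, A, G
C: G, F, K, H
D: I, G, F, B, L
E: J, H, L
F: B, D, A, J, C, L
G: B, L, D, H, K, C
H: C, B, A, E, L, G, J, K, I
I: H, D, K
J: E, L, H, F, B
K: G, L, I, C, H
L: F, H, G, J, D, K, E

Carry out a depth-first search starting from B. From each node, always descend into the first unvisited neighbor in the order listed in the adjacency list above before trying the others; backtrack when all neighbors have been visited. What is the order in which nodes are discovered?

B, F, D, I, H, C, G, L, J, E, K, A

Visit B
B → F
F → D
D → I
I → H
H → C
C → G
G → L
L → J
J → E
L → K
H → A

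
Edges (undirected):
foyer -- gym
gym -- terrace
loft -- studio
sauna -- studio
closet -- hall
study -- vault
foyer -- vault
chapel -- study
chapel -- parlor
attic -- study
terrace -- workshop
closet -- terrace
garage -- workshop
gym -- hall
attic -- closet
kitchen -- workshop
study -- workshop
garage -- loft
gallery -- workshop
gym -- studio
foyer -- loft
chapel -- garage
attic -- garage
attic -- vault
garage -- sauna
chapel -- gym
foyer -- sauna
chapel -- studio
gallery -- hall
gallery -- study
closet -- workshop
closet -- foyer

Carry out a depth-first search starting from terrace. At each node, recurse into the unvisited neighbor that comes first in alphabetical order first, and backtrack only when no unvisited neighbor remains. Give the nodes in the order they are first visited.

Visit terrace
terrace → closet
closet → attic
attic → garage
garage → chapel
chapel → gym
gym → foyer
foyer → loft
loft → studio
studio → sauna
foyer → vault
vault → study
study → gallery
gallery → hall
gallery → workshop
workshop → kitchen
chapel → parlor

terrace, closet, attic, garage, chapel, gym, foyer, loft, studio, sauna, vault, study, gallery, hall, workshop, kitchen, parlor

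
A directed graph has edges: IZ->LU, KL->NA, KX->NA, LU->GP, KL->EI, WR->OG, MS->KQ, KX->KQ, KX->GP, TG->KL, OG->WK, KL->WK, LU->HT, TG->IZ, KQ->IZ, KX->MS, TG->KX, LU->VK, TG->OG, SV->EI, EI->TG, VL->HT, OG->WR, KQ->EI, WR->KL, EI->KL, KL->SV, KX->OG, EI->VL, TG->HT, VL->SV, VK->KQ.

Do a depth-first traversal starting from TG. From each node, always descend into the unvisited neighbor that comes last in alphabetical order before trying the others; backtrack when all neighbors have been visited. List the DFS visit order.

TG OG WR KL WK SV EI VL HT NA KX MS KQ IZ LU VK GP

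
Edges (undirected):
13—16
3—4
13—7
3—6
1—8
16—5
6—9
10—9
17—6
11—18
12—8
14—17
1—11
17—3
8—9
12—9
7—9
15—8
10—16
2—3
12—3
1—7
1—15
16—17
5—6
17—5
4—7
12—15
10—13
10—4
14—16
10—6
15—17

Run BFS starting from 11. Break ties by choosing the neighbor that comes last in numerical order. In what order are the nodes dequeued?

11 → 18 → 1 → 15 → 8 → 7 → 17 → 12 → 9 → 13 → 4 → 16 → 14 → 6 → 5 → 3 → 10 → 2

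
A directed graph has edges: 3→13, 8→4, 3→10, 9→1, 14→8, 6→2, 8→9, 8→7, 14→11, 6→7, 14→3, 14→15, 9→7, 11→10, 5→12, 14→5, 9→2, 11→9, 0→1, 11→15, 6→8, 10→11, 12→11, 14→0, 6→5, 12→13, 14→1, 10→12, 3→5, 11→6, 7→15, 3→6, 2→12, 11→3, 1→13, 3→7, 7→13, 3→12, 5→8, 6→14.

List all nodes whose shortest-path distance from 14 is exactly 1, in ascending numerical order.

Level 0: 14
Level 1: 0, 1, 3, 5, 8, 11, 15
Level 2: 4, 6, 7, 9, 10, 12, 13
Level 3: 2

0, 1, 3, 5, 8, 11, 15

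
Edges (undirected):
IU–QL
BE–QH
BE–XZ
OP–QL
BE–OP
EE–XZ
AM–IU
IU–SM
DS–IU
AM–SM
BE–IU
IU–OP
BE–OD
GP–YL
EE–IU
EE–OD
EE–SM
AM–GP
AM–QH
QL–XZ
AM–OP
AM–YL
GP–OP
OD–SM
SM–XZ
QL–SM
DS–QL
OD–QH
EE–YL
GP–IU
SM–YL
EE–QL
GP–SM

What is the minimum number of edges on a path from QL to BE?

Level 0: QL
Level 1: DS, EE, IU, OP, SM, XZ
Level 2: AM, BE, GP, OD, YL
Level 3: QH
BE first appears at level 2.

2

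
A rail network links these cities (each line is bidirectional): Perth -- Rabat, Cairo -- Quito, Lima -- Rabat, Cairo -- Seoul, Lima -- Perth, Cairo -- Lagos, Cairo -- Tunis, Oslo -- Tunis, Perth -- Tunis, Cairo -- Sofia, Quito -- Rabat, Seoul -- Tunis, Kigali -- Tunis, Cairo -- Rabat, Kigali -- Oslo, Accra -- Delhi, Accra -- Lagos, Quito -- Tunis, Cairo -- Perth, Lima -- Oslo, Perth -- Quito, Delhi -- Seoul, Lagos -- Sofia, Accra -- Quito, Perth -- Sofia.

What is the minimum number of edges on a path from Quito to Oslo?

Level 0: Quito
Level 1: Accra, Cairo, Perth, Rabat, Tunis
Level 2: Delhi, Kigali, Lagos, Lima, Oslo, Seoul, Sofia
Oslo first appears at level 2.

2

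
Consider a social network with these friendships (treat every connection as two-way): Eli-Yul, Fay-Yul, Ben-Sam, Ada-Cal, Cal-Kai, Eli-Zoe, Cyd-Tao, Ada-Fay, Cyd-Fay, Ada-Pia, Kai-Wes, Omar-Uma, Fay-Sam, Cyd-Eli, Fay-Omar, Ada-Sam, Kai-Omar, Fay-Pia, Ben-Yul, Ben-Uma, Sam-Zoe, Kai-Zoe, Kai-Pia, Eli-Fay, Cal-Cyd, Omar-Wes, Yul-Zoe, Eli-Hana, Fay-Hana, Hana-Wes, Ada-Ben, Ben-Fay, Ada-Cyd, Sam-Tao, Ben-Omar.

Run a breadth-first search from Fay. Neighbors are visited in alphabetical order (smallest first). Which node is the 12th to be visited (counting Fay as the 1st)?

Visit Fay; enqueue Ada, Ben, Cyd, Eli, Hana, Omar, Pia, Sam, Yul → queue [Ada, Ben, Cyd, Eli, Hana, Omar, Pia, Sam, Yul]
Visit Ada; enqueue Cal → queue [Ben, Cyd, Eli, Hana, Omar, Pia, Sam, Yul, Cal]
Visit Ben; enqueue Uma → queue [Cyd, Eli, Hana, Omar, Pia, Sam, Yul, Cal, Uma]
Visit Cyd; enqueue Tao → queue [Eli, Hana, Omar, Pia, Sam, Yul, Cal, Uma, Tao]
Visit Eli; enqueue Zoe → queue [Hana, Omar, Pia, Sam, Yul, Cal, Uma, Tao, Zoe]
Visit Hana; enqueue Wes → queue [Omar, Pia, Sam, Yul, Cal, Uma, Tao, Zoe, Wes]
Visit Omar; enqueue Kai → queue [Pia, Sam, Yul, Cal, Uma, Tao, Zoe, Wes, Kai]
Visit Pia → queue [Sam, Yul, Cal, Uma, Tao, Zoe, Wes, Kai]
Visit Sam → queue [Yul, Cal, Uma, Tao, Zoe, Wes, Kai]
Visit Yul → queue [Cal, Uma, Tao, Zoe, Wes, Kai]
Visit Cal → queue [Uma, Tao, Zoe, Wes, Kai]
Visit Uma → queue [Tao, Zoe, Wes, Kai]
Visit Tao → queue [Zoe, Wes, Kai]
Visit Zoe → queue [Wes, Kai]
Visit Wes → queue [Kai]
Visit Kai → queue []

Visit order: Fay, Ada, Ben, Cyd, Eli, Hana, Omar, Pia, Sam, Yul, Cal, Uma, Tao, Zoe, Wes, Kai

Uma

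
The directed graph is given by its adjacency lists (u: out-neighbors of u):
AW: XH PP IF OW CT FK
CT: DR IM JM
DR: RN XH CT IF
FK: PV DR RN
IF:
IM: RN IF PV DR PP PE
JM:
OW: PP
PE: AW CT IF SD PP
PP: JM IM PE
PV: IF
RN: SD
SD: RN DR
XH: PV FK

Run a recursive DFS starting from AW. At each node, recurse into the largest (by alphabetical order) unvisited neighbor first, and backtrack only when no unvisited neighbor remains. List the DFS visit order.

AW, XH, PV, IF, FK, RN, SD, DR, CT, JM, IM, PP, PE, OW

Visit AW
AW → XH
XH → PV
PV → IF
XH → FK
FK → RN
RN → SD
SD → DR
DR → CT
CT → JM
CT → IM
IM → PP
PP → PE
AW → OW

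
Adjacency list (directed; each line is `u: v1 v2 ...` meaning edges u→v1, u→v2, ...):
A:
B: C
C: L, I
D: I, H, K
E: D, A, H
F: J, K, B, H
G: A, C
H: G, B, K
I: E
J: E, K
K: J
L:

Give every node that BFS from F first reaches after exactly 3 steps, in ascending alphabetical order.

A, D, I, L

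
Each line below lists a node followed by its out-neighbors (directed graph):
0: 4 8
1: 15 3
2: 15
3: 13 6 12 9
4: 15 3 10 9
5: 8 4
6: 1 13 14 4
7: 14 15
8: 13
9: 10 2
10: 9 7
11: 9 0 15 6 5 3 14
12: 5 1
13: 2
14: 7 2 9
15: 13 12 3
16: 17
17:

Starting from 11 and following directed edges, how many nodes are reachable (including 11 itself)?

16

BFS from 11 visits: 11, 9, 0, 15, 6, 5, 3, 14, 10, 2, 4, 8, 13, 12, 1, 7
Reachable nodes: 16 of 18 total.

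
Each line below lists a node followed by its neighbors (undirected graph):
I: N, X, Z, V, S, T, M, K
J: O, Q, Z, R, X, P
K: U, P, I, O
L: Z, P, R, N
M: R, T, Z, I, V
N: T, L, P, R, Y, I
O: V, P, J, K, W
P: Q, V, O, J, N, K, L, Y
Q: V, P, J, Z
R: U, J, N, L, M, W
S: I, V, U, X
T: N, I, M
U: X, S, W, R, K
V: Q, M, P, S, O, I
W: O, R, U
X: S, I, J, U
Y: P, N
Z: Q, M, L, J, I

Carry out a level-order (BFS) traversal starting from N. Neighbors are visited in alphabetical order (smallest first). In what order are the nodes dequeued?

N, I, L, P, R, T, Y, K, M, S, V, X, Z, J, O, Q, U, W

Visit N; enqueue I, L, P, R, T, Y → queue [I, L, P, R, T, Y]
Visit I; enqueue K, M, S, V, X, Z → queue [L, P, R, T, Y, K, M, S, V, X, Z]
Visit L → queue [P, R, T, Y, K, M, S, V, X, Z]
Visit P; enqueue J, O, Q → queue [R, T, Y, K, M, S, V, X, Z, J, O, Q]
Visit R; enqueue U, W → queue [T, Y, K, M, S, V, X, Z, J, O, Q, U, W]
Visit T → queue [Y, K, M, S, V, X, Z, J, O, Q, U, W]
Visit Y → queue [K, M, S, V, X, Z, J, O, Q, U, W]
Visit K → queue [M, S, V, X, Z, J, O, Q, U, W]
Visit M → queue [S, V, X, Z, J, O, Q, U, W]
Visit S → queue [V, X, Z, J, O, Q, U, W]
Visit V → queue [X, Z, J, O, Q, U, W]
Visit X → queue [Z, J, O, Q, U, W]
Visit Z → queue [J, O, Q, U, W]
Visit J → queue [O, Q, U, W]
Visit O → queue [Q, U, W]
Visit Q → queue [U, W]
Visit U → queue [W]
Visit W → queue []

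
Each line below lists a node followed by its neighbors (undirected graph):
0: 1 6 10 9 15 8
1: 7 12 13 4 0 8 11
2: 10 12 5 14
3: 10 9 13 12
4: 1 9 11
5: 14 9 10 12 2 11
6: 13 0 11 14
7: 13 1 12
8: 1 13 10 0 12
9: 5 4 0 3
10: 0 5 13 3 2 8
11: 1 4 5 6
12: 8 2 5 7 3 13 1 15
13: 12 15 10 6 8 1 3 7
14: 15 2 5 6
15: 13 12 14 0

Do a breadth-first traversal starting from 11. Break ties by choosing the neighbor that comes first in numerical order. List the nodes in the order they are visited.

11, 1, 4, 5, 6, 0, 7, 8, 12, 13, 9, 2, 10, 14, 15, 3

Visit 11; enqueue 1, 4, 5, 6 → queue [1, 4, 5, 6]
Visit 1; enqueue 0, 7, 8, 12, 13 → queue [4, 5, 6, 0, 7, 8, 12, 13]
Visit 4; enqueue 9 → queue [5, 6, 0, 7, 8, 12, 13, 9]
Visit 5; enqueue 2, 10, 14 → queue [6, 0, 7, 8, 12, 13, 9, 2, 10, 14]
Visit 6 → queue [0, 7, 8, 12, 13, 9, 2, 10, 14]
Visit 0; enqueue 15 → queue [7, 8, 12, 13, 9, 2, 10, 14, 15]
Visit 7 → queue [8, 12, 13, 9, 2, 10, 14, 15]
Visit 8 → queue [12, 13, 9, 2, 10, 14, 15]
Visit 12; enqueue 3 → queue [13, 9, 2, 10, 14, 15, 3]
Visit 13 → queue [9, 2, 10, 14, 15, 3]
Visit 9 → queue [2, 10, 14, 15, 3]
Visit 2 → queue [10, 14, 15, 3]
Visit 10 → queue [14, 15, 3]
Visit 14 → queue [15, 3]
Visit 15 → queue [3]
Visit 3 → queue []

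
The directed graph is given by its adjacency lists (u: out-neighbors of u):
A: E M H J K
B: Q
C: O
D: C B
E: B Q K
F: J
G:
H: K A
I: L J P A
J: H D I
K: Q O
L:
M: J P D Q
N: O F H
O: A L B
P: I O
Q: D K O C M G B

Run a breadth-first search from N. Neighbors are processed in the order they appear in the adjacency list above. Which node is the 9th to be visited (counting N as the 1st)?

K

Visit N; enqueue O, F, H → queue [O, F, H]
Visit O; enqueue A, L, B → queue [F, H, A, L, B]
Visit F; enqueue J → queue [H, A, L, B, J]
Visit H; enqueue K → queue [A, L, B, J, K]
Visit A; enqueue E, M → queue [L, B, J, K, E, M]
Visit L → queue [B, J, K, E, M]
Visit B; enqueue Q → queue [J, K, E, M, Q]
Visit J; enqueue D, I → queue [K, E, M, Q, D, I]
Visit K → queue [E, M, Q, D, I]
Visit E → queue [M, Q, D, I]
Visit M; enqueue P → queue [Q, D, I, P]
Visit Q; enqueue C, G → queue [D, I, P, C, G]
Visit D → queue [I, P, C, G]
Visit I → queue [P, C, G]
Visit P → queue [C, G]
Visit C → queue [G]
Visit G → queue []

Visit order: N, O, F, H, A, L, B, J, K, E, M, Q, D, I, P, C, G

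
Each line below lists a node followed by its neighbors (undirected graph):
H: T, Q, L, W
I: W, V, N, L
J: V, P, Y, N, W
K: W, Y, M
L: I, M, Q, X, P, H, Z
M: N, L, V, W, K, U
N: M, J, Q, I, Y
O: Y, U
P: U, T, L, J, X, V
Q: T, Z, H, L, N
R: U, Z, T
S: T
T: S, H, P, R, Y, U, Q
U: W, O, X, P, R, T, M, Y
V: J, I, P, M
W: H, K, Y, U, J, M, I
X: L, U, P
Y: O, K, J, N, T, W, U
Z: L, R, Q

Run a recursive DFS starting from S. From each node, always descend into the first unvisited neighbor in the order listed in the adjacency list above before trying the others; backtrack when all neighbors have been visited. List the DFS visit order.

Visit S
S → T
T → H
H → Q
Q → Z
Z → L
L → I
I → W
W → K
K → Y
Y → O
O → U
U → X
X → P
P → J
J → V
V → M
M → N
U → R

S, T, H, Q, Z, L, I, W, K, Y, O, U, X, P, J, V, M, N, R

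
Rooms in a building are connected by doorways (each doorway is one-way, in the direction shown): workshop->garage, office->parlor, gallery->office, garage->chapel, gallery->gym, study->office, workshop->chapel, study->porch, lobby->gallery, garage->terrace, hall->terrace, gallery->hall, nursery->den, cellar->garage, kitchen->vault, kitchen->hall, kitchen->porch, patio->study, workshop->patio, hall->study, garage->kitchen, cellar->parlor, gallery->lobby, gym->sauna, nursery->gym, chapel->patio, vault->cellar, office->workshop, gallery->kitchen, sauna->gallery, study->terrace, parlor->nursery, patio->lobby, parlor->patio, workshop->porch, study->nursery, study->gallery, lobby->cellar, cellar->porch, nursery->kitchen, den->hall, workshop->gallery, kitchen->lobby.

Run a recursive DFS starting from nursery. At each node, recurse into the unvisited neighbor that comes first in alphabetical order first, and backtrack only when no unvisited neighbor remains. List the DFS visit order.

Visit nursery
nursery → den
den → hall
hall → study
study → gallery
gallery → gym
gym → sauna
gallery → kitchen
kitchen → lobby
lobby → cellar
cellar → garage
garage → chapel
chapel → patio
garage → terrace
cellar → parlor
cellar → porch
kitchen → vault
gallery → office
office → workshop

nursery, den, hall, study, gallery, gym, sauna, kitchen, lobby, cellar, garage, chapel, patio, terrace, parlor, porch, vault, office, workshop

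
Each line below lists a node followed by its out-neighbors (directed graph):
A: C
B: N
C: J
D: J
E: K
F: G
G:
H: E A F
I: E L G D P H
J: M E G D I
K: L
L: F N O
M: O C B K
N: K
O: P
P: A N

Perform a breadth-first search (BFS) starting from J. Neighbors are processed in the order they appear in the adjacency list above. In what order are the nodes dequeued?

Visit J; enqueue M, E, G, D, I → queue [M, E, G, D, I]
Visit M; enqueue O, C, B, K → queue [E, G, D, I, O, C, B, K]
Visit E → queue [G, D, I, O, C, B, K]
Visit G → queue [D, I, O, C, B, K]
Visit D → queue [I, O, C, B, K]
Visit I; enqueue L, P, H → queue [O, C, B, K, L, P, H]
Visit O → queue [C, B, K, L, P, H]
Visit C → queue [B, K, L, P, H]
Visit B; enqueue N → queue [K, L, P, H, N]
Visit K → queue [L, P, H, N]
Visit L; enqueue F → queue [P, H, N, F]
Visit P; enqueue A → queue [H, N, F, A]
Visit H → queue [N, F, A]
Visit N → queue [F, A]
Visit F → queue [A]
Visit A → queue []

J, M, E, G, D, I, O, C, B, K, L, P, H, N, F, A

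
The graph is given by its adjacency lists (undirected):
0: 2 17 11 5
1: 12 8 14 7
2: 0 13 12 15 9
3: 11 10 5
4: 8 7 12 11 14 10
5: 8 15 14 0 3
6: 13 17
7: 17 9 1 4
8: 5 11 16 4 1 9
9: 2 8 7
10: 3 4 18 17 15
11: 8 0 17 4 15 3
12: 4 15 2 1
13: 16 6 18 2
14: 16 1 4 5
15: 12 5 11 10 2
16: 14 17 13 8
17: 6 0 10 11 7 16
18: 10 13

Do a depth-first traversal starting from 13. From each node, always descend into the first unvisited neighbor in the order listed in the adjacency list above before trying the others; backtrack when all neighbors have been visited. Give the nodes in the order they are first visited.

13 → 16 → 14 → 1 → 12 → 4 → 8 → 5 → 15 → 11 → 0 → 2 → 9 → 7 → 17 → 6 → 10 → 3 → 18

Visit 13
13 → 16
16 → 14
14 → 1
1 → 12
12 → 4
4 → 8
8 → 5
5 → 15
15 → 11
11 → 0
0 → 2
2 → 9
9 → 7
7 → 17
17 → 6
17 → 10
10 → 3
10 → 18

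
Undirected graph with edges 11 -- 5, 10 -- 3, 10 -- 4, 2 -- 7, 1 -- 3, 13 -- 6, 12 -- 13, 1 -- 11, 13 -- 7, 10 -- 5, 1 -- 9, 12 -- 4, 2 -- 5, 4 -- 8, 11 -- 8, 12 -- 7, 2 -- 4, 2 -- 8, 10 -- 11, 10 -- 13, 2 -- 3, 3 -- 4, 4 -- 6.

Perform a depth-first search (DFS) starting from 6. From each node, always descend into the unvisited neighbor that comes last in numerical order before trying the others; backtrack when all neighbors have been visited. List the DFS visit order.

6 -> 13 -> 12 -> 7 -> 2 -> 8 -> 11 -> 10 -> 5 -> 4 -> 3 -> 1 -> 9

Visit 6
6 → 13
13 → 12
12 → 7
7 → 2
2 → 8
8 → 11
11 → 10
10 → 5
10 → 4
4 → 3
3 → 1
1 → 9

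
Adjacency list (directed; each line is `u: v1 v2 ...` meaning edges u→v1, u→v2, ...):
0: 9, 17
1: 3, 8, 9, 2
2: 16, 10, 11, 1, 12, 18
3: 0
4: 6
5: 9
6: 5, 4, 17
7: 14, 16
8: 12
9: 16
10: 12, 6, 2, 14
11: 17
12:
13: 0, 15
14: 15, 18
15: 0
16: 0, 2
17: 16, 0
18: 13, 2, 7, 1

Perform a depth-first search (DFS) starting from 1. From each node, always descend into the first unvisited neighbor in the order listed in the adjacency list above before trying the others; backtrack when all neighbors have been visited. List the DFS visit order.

1, 3, 0, 9, 16, 2, 10, 12, 6, 5, 4, 17, 14, 15, 18, 13, 7, 11, 8

Visit 1
1 → 3
3 → 0
0 → 9
9 → 16
16 → 2
2 → 10
10 → 12
10 → 6
6 → 5
6 → 4
6 → 17
10 → 14
14 → 15
14 → 18
18 → 13
18 → 7
2 → 11
1 → 8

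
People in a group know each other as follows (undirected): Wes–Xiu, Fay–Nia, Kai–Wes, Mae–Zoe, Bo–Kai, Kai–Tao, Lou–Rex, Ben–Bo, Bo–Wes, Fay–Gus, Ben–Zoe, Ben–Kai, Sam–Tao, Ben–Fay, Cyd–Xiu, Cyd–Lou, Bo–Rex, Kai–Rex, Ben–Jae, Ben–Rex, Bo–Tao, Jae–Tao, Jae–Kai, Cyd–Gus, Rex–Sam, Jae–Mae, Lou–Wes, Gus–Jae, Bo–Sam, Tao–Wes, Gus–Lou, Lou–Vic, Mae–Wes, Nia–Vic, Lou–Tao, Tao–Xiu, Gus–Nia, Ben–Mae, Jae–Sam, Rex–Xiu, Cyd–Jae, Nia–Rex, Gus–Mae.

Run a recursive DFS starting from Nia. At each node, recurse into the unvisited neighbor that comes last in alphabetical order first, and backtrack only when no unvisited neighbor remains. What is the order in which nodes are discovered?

Nia → Vic → Lou → Wes → Xiu → Tao → Sam → Rex → Kai → Jae → Mae → Zoe → Ben → Fay → Gus → Cyd → Bo

Visit Nia
Nia → Vic
Vic → Lou
Lou → Wes
Wes → Xiu
Xiu → Tao
Tao → Sam
Sam → Rex
Rex → Kai
Kai → Jae
Jae → Mae
Mae → Zoe
Zoe → Ben
Ben → Fay
Fay → Gus
Gus → Cyd
Ben → Bo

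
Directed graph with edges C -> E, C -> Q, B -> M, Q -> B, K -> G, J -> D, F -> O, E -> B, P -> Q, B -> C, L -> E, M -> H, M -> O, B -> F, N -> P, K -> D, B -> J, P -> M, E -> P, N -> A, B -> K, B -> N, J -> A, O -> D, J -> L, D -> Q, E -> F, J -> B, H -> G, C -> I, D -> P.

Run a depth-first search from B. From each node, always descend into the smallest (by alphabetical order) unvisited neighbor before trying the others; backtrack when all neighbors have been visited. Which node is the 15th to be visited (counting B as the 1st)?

L

Visit B
B → C
C → E
E → F
F → O
O → D
D → P
P → M
M → H
H → G
P → Q
C → I
B → J
J → A
J → L
B → K
B → N

Visit order: B, C, E, F, O, D, P, M, H, G, Q, I, J, A, L, K, N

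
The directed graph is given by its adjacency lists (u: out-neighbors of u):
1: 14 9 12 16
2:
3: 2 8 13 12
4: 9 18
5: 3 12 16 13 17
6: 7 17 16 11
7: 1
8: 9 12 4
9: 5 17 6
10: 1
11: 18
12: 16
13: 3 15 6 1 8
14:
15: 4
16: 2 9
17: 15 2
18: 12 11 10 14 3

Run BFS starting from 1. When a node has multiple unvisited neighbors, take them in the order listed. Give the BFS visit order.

1 14 9 12 16 5 17 6 2 3 13 15 7 11 8 4 18 10

Visit 1; enqueue 14, 9, 12, 16 → queue [14, 9, 12, 16]
Visit 14 → queue [9, 12, 16]
Visit 9; enqueue 5, 17, 6 → queue [12, 16, 5, 17, 6]
Visit 12 → queue [16, 5, 17, 6]
Visit 16; enqueue 2 → queue [5, 17, 6, 2]
Visit 5; enqueue 3, 13 → queue [17, 6, 2, 3, 13]
Visit 17; enqueue 15 → queue [6, 2, 3, 13, 15]
Visit 6; enqueue 7, 11 → queue [2, 3, 13, 15, 7, 11]
Visit 2 → queue [3, 13, 15, 7, 11]
Visit 3; enqueue 8 → queue [13, 15, 7, 11, 8]
Visit 13 → queue [15, 7, 11, 8]
Visit 15; enqueue 4 → queue [7, 11, 8, 4]
Visit 7 → queue [11, 8, 4]
Visit 11; enqueue 18 → queue [8, 4, 18]
Visit 8 → queue [4, 18]
Visit 4 → queue [18]
Visit 18; enqueue 10 → queue [10]
Visit 10 → queue []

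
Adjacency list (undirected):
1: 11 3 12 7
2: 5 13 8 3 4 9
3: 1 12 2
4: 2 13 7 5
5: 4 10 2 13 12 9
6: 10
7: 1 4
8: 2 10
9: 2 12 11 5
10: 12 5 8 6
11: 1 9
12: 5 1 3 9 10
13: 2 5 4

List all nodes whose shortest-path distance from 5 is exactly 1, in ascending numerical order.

2, 4, 9, 10, 12, 13

Level 0: 5
Level 1: 2, 4, 9, 10, 12, 13
Level 2: 1, 3, 6, 7, 8, 11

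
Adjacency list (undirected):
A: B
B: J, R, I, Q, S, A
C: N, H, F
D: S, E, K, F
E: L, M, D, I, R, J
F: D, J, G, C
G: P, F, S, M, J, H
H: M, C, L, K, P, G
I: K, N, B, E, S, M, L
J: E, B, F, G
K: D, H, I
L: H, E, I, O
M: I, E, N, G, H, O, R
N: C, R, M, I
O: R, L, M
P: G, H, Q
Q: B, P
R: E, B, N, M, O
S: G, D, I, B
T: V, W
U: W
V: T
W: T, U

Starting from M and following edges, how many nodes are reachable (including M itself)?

19

BFS from M visits: M, R, O, N, I, H, G, E, B, L, C, S, K, P, J, F, D, Q, A
Reachable nodes: 19 of 23 total.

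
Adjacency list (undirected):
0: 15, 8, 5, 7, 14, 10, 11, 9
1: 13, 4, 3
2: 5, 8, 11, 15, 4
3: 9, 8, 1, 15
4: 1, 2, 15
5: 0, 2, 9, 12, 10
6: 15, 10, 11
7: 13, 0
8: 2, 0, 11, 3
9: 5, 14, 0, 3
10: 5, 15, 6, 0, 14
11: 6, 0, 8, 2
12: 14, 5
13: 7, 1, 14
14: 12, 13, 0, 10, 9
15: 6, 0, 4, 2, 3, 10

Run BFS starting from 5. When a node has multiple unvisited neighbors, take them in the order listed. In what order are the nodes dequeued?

Visit 5; enqueue 0, 2, 9, 12, 10 → queue [0, 2, 9, 12, 10]
Visit 0; enqueue 15, 8, 7, 14, 11 → queue [2, 9, 12, 10, 15, 8, 7, 14, 11]
Visit 2; enqueue 4 → queue [9, 12, 10, 15, 8, 7, 14, 11, 4]
Visit 9; enqueue 3 → queue [12, 10, 15, 8, 7, 14, 11, 4, 3]
Visit 12 → queue [10, 15, 8, 7, 14, 11, 4, 3]
Visit 10; enqueue 6 → queue [15, 8, 7, 14, 11, 4, 3, 6]
Visit 15 → queue [8, 7, 14, 11, 4, 3, 6]
Visit 8 → queue [7, 14, 11, 4, 3, 6]
Visit 7; enqueue 13 → queue [14, 11, 4, 3, 6, 13]
Visit 14 → queue [11, 4, 3, 6, 13]
Visit 11 → queue [4, 3, 6, 13]
Visit 4; enqueue 1 → queue [3, 6, 13, 1]
Visit 3 → queue [6, 13, 1]
Visit 6 → queue [13, 1]
Visit 13 → queue [1]
Visit 1 → queue []

5 → 0 → 2 → 9 → 12 → 10 → 15 → 8 → 7 → 14 → 11 → 4 → 3 → 6 → 13 → 1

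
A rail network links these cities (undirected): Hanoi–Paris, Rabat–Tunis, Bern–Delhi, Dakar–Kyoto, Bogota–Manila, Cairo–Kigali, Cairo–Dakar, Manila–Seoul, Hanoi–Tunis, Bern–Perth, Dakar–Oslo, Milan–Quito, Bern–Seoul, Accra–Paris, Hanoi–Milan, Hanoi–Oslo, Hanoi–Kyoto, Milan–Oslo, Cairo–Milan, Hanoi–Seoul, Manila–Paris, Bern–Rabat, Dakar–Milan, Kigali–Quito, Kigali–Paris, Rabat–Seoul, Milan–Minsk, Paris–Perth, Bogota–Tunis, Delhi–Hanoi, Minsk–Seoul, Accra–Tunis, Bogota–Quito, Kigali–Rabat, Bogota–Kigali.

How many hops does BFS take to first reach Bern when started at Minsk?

2

Level 0: Minsk
Level 1: Milan, Seoul
Level 2: Bern, Cairo, Dakar, Hanoi, Manila, Oslo, Quito, Rabat
Level 3: Bogota, Delhi, Kigali, Kyoto, Paris, Perth, Tunis
Level 4: Accra
Bern first appears at level 2.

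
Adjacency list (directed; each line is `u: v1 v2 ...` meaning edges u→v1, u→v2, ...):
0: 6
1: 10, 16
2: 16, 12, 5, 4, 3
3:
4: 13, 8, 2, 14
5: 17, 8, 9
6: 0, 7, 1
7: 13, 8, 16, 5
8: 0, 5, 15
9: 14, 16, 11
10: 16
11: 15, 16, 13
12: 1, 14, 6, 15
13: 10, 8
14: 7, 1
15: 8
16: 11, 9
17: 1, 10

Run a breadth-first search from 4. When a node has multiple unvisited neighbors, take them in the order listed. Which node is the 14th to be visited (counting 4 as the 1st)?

1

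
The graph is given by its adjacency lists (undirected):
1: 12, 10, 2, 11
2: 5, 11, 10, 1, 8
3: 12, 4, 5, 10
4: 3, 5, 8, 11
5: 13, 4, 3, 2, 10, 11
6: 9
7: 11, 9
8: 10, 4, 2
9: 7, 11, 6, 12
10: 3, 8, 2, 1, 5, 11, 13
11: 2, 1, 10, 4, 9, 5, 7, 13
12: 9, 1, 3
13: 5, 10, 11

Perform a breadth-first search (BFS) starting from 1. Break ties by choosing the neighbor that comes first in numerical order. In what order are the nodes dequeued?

1 → 2 → 10 → 11 → 12 → 5 → 8 → 3 → 13 → 4 → 7 → 9 → 6

Visit 1; enqueue 2, 10, 11, 12 → queue [2, 10, 11, 12]
Visit 2; enqueue 5, 8 → queue [10, 11, 12, 5, 8]
Visit 10; enqueue 3, 13 → queue [11, 12, 5, 8, 3, 13]
Visit 11; enqueue 4, 7, 9 → queue [12, 5, 8, 3, 13, 4, 7, 9]
Visit 12 → queue [5, 8, 3, 13, 4, 7, 9]
Visit 5 → queue [8, 3, 13, 4, 7, 9]
Visit 8 → queue [3, 13, 4, 7, 9]
Visit 3 → queue [13, 4, 7, 9]
Visit 13 → queue [4, 7, 9]
Visit 4 → queue [7, 9]
Visit 7 → queue [9]
Visit 9; enqueue 6 → queue [6]
Visit 6 → queue []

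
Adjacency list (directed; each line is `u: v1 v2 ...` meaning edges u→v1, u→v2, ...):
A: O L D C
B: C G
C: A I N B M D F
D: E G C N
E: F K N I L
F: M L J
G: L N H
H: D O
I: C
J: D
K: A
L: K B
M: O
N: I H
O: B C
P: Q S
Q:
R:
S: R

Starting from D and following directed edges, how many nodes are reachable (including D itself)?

15

BFS from D visits: D, C, E, G, N, A, B, F, I, M, K, L, H, O, J
Reachable nodes: 15 of 19 total.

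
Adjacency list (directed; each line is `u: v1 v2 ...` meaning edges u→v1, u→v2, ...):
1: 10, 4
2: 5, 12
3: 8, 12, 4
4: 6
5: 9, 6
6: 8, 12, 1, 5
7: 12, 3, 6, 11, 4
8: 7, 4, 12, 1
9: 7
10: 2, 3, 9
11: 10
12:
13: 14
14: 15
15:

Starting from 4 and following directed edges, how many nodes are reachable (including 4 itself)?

12

BFS from 4 visits: 4, 6, 8, 12, 1, 5, 7, 10, 9, 3, 11, 2
Reachable nodes: 12 of 15 total.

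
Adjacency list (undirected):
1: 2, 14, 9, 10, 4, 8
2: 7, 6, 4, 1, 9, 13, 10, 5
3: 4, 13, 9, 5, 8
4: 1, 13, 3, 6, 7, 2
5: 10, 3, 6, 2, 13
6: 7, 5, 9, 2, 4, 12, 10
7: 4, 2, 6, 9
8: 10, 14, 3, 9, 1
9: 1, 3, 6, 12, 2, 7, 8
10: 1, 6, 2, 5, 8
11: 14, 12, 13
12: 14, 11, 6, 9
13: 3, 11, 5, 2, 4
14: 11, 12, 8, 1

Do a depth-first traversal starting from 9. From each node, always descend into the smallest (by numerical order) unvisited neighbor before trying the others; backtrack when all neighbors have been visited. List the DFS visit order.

Visit 9
9 → 1
1 → 2
2 → 4
4 → 3
3 → 5
5 → 6
6 → 7
6 → 10
10 → 8
8 → 14
14 → 11
11 → 12
11 → 13

9 → 1 → 2 → 4 → 3 → 5 → 6 → 7 → 10 → 8 → 14 → 11 → 12 → 13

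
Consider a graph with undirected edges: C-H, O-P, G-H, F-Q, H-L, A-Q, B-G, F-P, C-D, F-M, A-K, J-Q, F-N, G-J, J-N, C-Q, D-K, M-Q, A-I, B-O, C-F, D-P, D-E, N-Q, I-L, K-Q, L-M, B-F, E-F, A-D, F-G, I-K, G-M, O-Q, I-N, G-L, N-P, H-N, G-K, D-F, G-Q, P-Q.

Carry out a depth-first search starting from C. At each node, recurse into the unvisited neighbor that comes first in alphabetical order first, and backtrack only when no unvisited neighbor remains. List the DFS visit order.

C, D, A, I, K, G, B, F, E, M, L, H, N, J, Q, O, P

Visit C
C → D
D → A
A → I
I → K
K → G
G → B
B → F
F → E
F → M
M → L
L → H
H → N
N → J
J → Q
Q → O
O → P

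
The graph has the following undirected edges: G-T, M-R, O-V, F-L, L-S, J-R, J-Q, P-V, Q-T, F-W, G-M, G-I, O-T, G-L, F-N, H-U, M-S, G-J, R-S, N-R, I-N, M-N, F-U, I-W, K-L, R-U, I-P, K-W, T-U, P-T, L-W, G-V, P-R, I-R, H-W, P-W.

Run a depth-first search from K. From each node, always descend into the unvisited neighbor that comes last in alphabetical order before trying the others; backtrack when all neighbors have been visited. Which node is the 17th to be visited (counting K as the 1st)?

Visit K
K → W
W → P
P → V
V → O
O → T
T → U
U → R
R → S
S → M
M → N
N → I
I → G
G → L
L → F
G → J
J → Q
U → H

Visit order: K, W, P, V, O, T, U, R, S, M, N, I, G, L, F, J, Q, H

Q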